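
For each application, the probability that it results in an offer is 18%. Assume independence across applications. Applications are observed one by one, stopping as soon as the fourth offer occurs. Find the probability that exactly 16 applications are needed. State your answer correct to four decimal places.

0.0441

Y = trial on which the fourth success occurs; negative binomial, r=4, p=0.18.
P(Y=16) = C(15,3) · p^4 · (1−p)^12
= 455 · 0.0010498 · 0.09242 = 0.044144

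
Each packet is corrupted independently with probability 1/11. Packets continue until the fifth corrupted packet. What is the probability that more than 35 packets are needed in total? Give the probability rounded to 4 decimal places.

0.7911

Needing more than 35 packets ⇔ fewer than 5 successes in the first 35. With X ~ Binomial(35, 0.090909), P(Y > 35) = P(X ≤ 4).
  k=0: C(35,0)·0.090909^0·0.909091^35 = 0.035584
  k=1: C(35,1)·0.090909^1·0.909091^34 = 0.124544
  k=2: C(35,2)·0.090909^2·0.909091^33 = 0.211725
  k=3: C(35,3)·0.090909^3·0.909091^32 = 0.232898
  k=4: C(35,4)·0.090909^4·0.909091^31 = 0.186318
P(X ≤ 4) = 0.791070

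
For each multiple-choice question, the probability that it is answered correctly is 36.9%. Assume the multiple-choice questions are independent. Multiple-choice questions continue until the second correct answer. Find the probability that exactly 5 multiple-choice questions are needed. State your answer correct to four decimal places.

Y = trial on which the second success occurs; negative binomial, r=2, p=0.369.
P(Y=5) = C(4,1) · p^2 · (1−p)^3
= 4 · 0.13616 · 0.25124 = 0.136836

0.1368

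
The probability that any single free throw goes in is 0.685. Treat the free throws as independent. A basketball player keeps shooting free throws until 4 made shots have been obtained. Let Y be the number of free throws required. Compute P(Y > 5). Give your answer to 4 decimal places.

0.5024

Needing more than 5 free throws ⇔ fewer than 4 successes in the first 5. With X ~ Binomial(5, 0.685), P(Y > 5) = P(X ≤ 3).
  k=0: C(5,0)·0.685^0·0.315^5 = 0.003101
  k=1: C(5,1)·0.685^1·0.315^4 = 0.033721
  k=2: C(5,2)·0.685^2·0.315^3 = 0.146660
  k=3: C(5,3)·0.685^3·0.315^2 = 0.318928
P(X ≤ 3) = 0.502411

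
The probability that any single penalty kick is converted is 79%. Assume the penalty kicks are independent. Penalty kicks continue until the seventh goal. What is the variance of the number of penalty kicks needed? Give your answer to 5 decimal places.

2.35539

Y = total penalty kicks until the seventh success; negative binomial with r=7, p=0.79.
Var(Y) = r(1−p)/p² = 7·0.21 / 0.79² = 2.3553918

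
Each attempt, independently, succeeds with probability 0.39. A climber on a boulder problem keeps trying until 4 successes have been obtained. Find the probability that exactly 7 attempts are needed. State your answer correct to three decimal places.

Y = trial on which the fourth success occurs; negative binomial, r=4, p=0.39.
P(Y=7) = C(6,3) · p^4 · (1−p)^3
= 20 · 0.023134 · 0.22698 = 0.10502

0.105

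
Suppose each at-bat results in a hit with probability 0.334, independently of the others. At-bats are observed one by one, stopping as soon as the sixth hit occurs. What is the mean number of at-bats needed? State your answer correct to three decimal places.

17.964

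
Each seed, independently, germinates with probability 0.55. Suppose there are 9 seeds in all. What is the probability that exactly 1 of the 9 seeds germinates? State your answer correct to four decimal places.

0.0083

X ~ Binomial(n=9, p=0.55).
P(X=1) = C(9,1) · p^1 · (1−p)^8
= 9 · 0.55 · 0.0016815 = 0.008323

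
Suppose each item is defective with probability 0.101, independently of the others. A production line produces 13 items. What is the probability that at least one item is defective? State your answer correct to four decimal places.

P(at least one) = 1 − P(none) = 1 − (1 − 0.101)^13
= 1 − 0.250539 = 0.749461

0.7495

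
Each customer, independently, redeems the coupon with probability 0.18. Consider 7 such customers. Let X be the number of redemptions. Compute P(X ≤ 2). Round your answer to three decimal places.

X ~ Binomial(7, 0.18); P(X ≤ 2) = Σ C(7,k) p^k (1−p)^(7−k) over k:
  k=0: C(7,0)·0.18^0·0.82^7 = 0.24929
  k=1: C(7,1)·0.18^1·0.82^6 = 0.38305
  k=2: C(7,2)·0.18^2·0.82^5 = 0.25225
Total = 0.88459

0.885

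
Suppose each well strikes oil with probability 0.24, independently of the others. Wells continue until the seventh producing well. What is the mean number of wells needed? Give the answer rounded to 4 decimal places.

29.1667

Y = total wells until the seventh success; negative binomial with r=7, p=0.24.
E[Y] = r / p = 7 / 0.24 = 29.166667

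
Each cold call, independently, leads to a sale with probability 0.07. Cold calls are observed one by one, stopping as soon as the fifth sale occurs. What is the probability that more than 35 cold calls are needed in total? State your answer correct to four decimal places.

Needing more than 35 cold calls ⇔ fewer than 5 successes in the first 35. With X ~ Binomial(35, 0.07), P(Y > 35) = P(X ≤ 4).
  k=0: C(35,0)·0.07^0·0.93^35 = 0.078868
  k=1: C(35,1)·0.07^1·0.93^34 = 0.207772
  k=2: C(35,2)·0.07^2·0.93^33 = 0.265858
  k=3: C(35,3)·0.07^3·0.93^32 = 0.220119
  k=4: C(35,4)·0.07^4·0.93^31 = 0.132545
P(X ≤ 4) = 0.905163

0.9052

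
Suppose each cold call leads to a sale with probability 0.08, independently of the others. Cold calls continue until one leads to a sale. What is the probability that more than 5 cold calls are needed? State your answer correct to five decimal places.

0.65908

Y = number of cold calls to the first success; geometric, p = 0.08.
P(Y > 5) = P(first 5 all fail) = (1−p)^5 = 0.6590815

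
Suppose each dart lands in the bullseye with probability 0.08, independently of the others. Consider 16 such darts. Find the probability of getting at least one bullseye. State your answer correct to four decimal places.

P(at least one) = 1 − P(none) = 1 − (1 − 0.08)^16
= 1 − 0.263394 = 0.736606

0.7366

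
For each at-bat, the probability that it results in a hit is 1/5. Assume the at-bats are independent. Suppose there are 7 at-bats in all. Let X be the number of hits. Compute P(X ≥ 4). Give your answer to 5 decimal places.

0.03334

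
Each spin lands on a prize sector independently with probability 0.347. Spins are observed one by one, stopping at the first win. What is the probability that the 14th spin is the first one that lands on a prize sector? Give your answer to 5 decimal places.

Geometric (trials to first success), p = 0.347.
P(Y = 14) = (1−p)^13 · p = 0.0039253 · 0.347 = 0.0013621

0.00136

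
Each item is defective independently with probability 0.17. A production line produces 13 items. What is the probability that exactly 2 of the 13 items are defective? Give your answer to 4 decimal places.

X ~ Binomial(n=13, p=0.17).
P(X=2) = C(13,2) · p^2 · (1−p)^11
= 78 · 0.0289 · 0.12878 = 0.290303

0.2903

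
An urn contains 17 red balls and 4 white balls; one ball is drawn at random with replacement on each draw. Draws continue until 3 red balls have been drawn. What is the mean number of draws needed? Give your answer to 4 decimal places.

Y = total draws until the third success; negative binomial with r=3, p=0.809524.
E[Y] = r / p = 3 / 0.809524 = 3.705882

3.7059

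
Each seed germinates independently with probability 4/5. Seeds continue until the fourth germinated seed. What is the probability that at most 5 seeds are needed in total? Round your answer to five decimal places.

Finishing within 5 seeds ⇔ at least 4 successes in the first 5. With X ~ Binomial(5, 0.80), P(Y ≤ 5) = 1 − P(X ≤ 3).
  k=0: C(5,0)·0.80^0·0.20^5 = 0.0003200
  k=1: C(5,1)·0.80^1·0.20^4 = 0.0064000
  k=2: C(5,2)·0.80^2·0.20^3 = 0.0512000
  k=3: C(5,3)·0.80^3·0.20^2 = 0.2048000
1 − 0.2627200 = 0.7372800

0.73728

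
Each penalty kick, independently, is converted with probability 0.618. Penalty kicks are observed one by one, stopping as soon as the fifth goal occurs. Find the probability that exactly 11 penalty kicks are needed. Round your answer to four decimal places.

0.0588

Y = trial on which the fifth success occurs; negative binomial, r=5, p=0.618.
P(Y=11) = C(10,4) · p^5 · (1−p)^6
= 210 · 0.090145 · 0.0031073 = 0.058822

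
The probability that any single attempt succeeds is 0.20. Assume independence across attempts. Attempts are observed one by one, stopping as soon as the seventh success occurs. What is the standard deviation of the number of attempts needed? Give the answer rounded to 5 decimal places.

Y = total attempts until the seventh success; negative binomial with r=7, p=0.20.
SD(Y) = √[r(1−p)/p²] = √(140.0000000) = 11.8321596

11.83216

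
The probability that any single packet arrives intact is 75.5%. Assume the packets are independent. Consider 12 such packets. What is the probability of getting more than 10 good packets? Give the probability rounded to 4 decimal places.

X ~ Binomial(12, 0.755); P(X ≥ 11) = Σ C(12,k) p^k (1−p)^(12−k) over k:
  k=11: C(12,11)·0.755^11·0.245^1 = 0.133587
  k=12: C(12,12)·0.755^12·0.245^0 = 0.034305
Total = 0.167892

0.1679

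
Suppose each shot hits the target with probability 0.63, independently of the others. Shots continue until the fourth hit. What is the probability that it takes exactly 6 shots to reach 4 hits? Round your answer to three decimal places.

0.216

Y = trial on which the fourth success occurs; negative binomial, r=4, p=0.63.
P(Y=6) = C(5,3) · p^4 · (1−p)^2
= 10 · 0.15753 · 0.1369 = 0.21566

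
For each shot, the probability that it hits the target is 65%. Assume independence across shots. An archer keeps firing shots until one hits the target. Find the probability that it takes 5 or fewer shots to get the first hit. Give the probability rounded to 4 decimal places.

Y = number of shots to the first success; geometric, p = 0.65.
P(Y ≤ 5) = 1 − (1−p)^5 = 1 − 0.005252 = 0.994748

0.9947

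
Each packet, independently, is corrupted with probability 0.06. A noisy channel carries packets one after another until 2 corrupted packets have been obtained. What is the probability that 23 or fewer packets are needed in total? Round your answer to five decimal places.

0.40530

Finishing within 23 packets ⇔ at least 2 successes in the first 23. With X ~ Binomial(23, 0.06), P(Y ≤ 23) = 1 − P(X ≤ 1).
  k=0: C(23,0)·0.06^0·0.94^23 = 0.2409576
  k=1: C(23,1)·0.06^1·0.94^22 = 0.3537463
1 − 0.5947039 = 0.4052961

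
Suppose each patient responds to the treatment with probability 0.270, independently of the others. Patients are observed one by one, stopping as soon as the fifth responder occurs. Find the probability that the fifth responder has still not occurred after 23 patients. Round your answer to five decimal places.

Needing more than 23 patients ⇔ fewer than 5 successes in the first 23. With X ~ Binomial(23, 0.27), P(Y > 23) = P(X ≤ 4).
  k=0: C(23,0)·0.27^0·0.73^23 = 0.0007185
  k=1: C(23,1)·0.27^1·0.73^22 = 0.0061122
  k=2: C(23,2)·0.27^2·0.73^21 = 0.0248673
  k=3: C(23,3)·0.27^3·0.73^20 = 0.0643824
  k=4: C(23,4)·0.27^4·0.73^19 = 0.1190633
P(X ≤ 4) = 0.2151436

0.21514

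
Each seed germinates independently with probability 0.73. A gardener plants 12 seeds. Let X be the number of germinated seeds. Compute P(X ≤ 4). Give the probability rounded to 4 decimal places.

0.0047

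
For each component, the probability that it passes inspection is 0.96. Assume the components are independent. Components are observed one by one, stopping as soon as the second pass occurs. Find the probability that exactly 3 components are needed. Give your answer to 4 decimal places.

0.0737

Y = trial on which the second success occurs; negative binomial, r=2, p=0.96.
P(Y=3) = C(2,1) · p^2 · (1−p)^1
= 2 · 0.9216 · 0.04 = 0.073728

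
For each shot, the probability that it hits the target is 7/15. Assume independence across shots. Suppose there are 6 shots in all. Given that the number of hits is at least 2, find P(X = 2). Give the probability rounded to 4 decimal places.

0.3087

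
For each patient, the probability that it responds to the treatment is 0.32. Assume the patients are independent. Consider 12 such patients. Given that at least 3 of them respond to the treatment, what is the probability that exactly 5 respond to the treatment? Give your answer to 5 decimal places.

0.22554

X ~ Binomial(12, 0.32). Want P(X=5 | X≥3) = P(X=5) / P(X≥3).
P(X=5) = C(12,5)·0.32^5·0.68^7 = 0.1786642
P(X≥3) = 1 − 0.0097748 − 0.0551988 − 0.1428674 = 0.7921591
Ratio = 0.1786642 / 0.7921591 = 0.2255408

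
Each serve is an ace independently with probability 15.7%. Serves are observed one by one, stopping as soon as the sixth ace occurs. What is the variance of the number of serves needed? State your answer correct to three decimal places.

205.201

Y = total serves until the sixth success; negative binomial with r=6, p=0.157.
Var(Y) = r(1−p)/p² = 6·0.843 / 0.157² = 205.20102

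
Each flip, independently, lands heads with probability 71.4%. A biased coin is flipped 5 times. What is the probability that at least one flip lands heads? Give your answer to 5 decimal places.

P(at least one) = 1 − P(none) = 1 − (1 − 0.714)^5
= 1 − 0.0019135 = 0.9980865

0.99809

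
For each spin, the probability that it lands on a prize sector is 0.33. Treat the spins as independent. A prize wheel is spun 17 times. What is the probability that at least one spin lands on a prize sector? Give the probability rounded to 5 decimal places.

P(at least one) = 1 − P(none) = 1 − (1 − 0.33)^17
= 1 − 0.0011048 = 0.9988952

0.99890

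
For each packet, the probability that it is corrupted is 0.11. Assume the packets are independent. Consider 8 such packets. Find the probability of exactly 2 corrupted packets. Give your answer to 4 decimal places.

X ~ Binomial(n=8, p=0.11).
P(X=2) = C(8,2) · p^2 · (1−p)^6
= 28 · 0.0121 · 0.49698 = 0.168377

0.1684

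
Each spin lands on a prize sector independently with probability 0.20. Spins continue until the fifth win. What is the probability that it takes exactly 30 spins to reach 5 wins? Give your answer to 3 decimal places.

0.029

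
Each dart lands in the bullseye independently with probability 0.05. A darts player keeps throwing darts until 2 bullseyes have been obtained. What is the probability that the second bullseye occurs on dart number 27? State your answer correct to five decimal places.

0.01803

Y = trial on which the second success occurs; negative binomial, r=2, p=0.05.
P(Y=27) = C(26,1) · p^2 · (1−p)^25
= 26 · 0.0025 · 0.27739 = 0.0180303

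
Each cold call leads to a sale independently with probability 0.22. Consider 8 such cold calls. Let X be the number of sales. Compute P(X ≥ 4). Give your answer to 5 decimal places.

0.07649

X ~ Binomial(8, 0.22); P(X ≥ 4) = Σ C(8,k) p^k (1−p)^(8−k) over k:
  k=4: C(8,4)·0.22^4·0.78^4 = 0.0606970
  k=5: C(8,5)·0.22^5·0.78^3 = 0.0136957
  k=6: C(8,6)·0.22^6·0.78^2 = 0.0019314
  k=7: C(8,7)·0.22^7·0.78^1 = 0.0001556
  k=8: C(8,8)·0.22^8·0.78^0 = 0.0000055
Total = 0.0764853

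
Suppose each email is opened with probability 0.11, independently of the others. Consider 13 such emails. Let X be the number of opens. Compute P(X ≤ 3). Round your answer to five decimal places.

X ~ Binomial(13, 0.11); P(X ≤ 3) = Σ C(13,k) p^k (1−p)^(13−k) over k:
  k=0: C(13,0)·0.11^0·0.89^13 = 0.2198215
  k=1: C(13,1)·0.11^1·0.89^12 = 0.3531963
  k=2: C(13,2)·0.11^2·0.89^11 = 0.2619208
  k=3: C(13,3)·0.11^3·0.89^10 = 0.1186982
Total = 0.9536368

0.95364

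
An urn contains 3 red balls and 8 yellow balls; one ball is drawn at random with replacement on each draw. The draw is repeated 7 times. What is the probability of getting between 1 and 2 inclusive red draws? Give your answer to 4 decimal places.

0.6003

X ~ Binomial(7, 0.272727); P(1 ≤ X ≤ 2) = Σ C(7,k) p^k (1−p)^(7−k) over k:
  k=1: C(7,1)·0.272727^1·0.727273^6 = 0.282495
  k=2: C(7,2)·0.272727^2·0.727273^5 = 0.317807
Total = 0.600301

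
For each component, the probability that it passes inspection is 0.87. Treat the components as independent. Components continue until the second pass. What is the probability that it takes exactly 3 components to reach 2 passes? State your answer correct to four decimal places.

Y = trial on which the second success occurs; negative binomial, r=2, p=0.87.
P(Y=3) = C(2,1) · p^2 · (1−p)^1
= 2 · 0.7569 · 0.13 = 0.196794

0.1968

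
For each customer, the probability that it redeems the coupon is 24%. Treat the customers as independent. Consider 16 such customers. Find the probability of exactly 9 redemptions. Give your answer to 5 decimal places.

X ~ Binomial(n=16, p=0.24).
P(X=9) = C(16,9) · p^9 · (1−p)^7
= 11440 · 2.6418e-06 · 0.14645 = 0.0044261

0.00443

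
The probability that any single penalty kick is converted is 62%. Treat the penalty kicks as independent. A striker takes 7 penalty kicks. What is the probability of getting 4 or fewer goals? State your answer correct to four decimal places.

0.5359

X ~ Binomial(7, 0.62); P(X ≤ 4) = Σ C(7,k) p^k (1−p)^(7−k) over k:
  k=0: C(7,0)·0.62^0·0.38^7 = 0.001144
  k=1: C(7,1)·0.62^1·0.38^6 = 0.013067
  k=2: C(7,2)·0.62^2·0.38^5 = 0.063962
  k=3: C(7,3)·0.62^3·0.38^4 = 0.173931
  k=4: C(7,4)·0.62^4·0.38^3 = 0.283782
Total = 0.535887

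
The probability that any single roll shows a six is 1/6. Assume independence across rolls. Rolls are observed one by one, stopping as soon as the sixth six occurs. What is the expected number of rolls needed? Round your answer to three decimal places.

Y = total rolls until the sixth success; negative binomial with r=6, p=0.166667.
E[Y] = r / p = 6 / 0.166667 = 36.00000

36.000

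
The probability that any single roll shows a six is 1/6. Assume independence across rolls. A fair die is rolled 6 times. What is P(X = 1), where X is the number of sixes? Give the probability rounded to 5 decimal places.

0.40188

X ~ Binomial(n=6, p=0.166667).
P(X=1) = C(6,1) · p^1 · (1−p)^5
= 6 · 0.16667 · 0.40188 = 0.4018776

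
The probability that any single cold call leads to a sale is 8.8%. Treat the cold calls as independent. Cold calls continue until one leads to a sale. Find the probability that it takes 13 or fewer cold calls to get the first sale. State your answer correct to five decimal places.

0.69805

Y = number of cold calls to the first success; geometric, p = 0.088.
P(Y ≤ 13) = 1 − (1−p)^13 = 1 − 0.3019485 = 0.6980515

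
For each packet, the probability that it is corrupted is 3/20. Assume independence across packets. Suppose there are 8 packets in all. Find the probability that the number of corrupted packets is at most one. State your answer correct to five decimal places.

X ~ Binomial(8, 0.15); P(X ≤ 1) = Σ C(8,k) p^k (1−p)^(8−k) over k:
  k=0: C(8,0)·0.15^0·0.85^8 = 0.2724905
  k=1: C(8,1)·0.15^1·0.85^7 = 0.3846925
Total = 0.6571830

0.65718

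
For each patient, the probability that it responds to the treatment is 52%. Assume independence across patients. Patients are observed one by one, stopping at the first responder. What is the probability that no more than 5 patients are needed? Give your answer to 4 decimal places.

0.9745

Y = number of patients to the first success; geometric, p = 0.52.
P(Y ≤ 5) = 1 − (1−p)^5 = 1 − 0.025480 = 0.974520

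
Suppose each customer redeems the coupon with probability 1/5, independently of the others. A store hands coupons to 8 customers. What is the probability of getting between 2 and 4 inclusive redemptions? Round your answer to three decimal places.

X ~ Binomial(8, 0.20); P(2 ≤ X ≤ 4) = Σ C(8,k) p^k (1−p)^(8−k) over k:
  k=2: C(8,2)·0.20^2·0.80^6 = 0.29360
  k=3: C(8,3)·0.20^3·0.80^5 = 0.14680
  k=4: C(8,4)·0.20^4·0.80^4 = 0.04588
Total = 0.48628

0.486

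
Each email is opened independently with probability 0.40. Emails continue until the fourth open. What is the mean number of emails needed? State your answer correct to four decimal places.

10.0000

Y = total emails until the fourth success; negative binomial with r=4, p=0.40.
E[Y] = r / p = 4 / 0.40 = 10.000000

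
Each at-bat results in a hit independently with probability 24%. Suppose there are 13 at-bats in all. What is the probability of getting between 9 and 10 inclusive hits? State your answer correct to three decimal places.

X ~ Binomial(13, 0.24); P(9 ≤ X ≤ 10) = Σ C(13,k) p^k (1−p)^(13−k) over k:
  k=9: C(13,9)·0.24^9·0.76^4 = 0.00063
  k=10: C(13,10)·0.24^10·0.76^3 = 0.00008
Total = 0.00071

0.001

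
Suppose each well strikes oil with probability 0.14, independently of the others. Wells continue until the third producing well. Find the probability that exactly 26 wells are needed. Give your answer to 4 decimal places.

Y = trial on which the third success occurs; negative binomial, r=3, p=0.14.
P(Y=26) = C(25,2) · p^3 · (1−p)^23
= 300 · 0.002744 · 0.03115 = 0.025643

0.0256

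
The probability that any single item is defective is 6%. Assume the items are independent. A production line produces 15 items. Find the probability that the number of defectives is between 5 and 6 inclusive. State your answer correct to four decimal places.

0.0014

X ~ Binomial(15, 0.06); P(5 ≤ X ≤ 6) = Σ C(15,k) p^k (1−p)^(15−k) over k:
  k=5: C(15,5)·0.06^5·0.94^10 = 0.001258
  k=6: C(15,6)·0.06^6·0.94^9 = 0.000134
Total = 0.001392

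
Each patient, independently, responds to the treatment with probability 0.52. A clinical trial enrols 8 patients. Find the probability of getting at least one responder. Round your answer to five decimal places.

0.99718

P(at least one) = 1 − P(none) = 1 − (1 − 0.52)^8
= 1 − 0.0028179 = 0.9971821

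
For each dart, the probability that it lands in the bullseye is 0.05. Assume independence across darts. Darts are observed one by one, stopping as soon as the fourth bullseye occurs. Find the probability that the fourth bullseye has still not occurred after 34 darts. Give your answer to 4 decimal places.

0.9119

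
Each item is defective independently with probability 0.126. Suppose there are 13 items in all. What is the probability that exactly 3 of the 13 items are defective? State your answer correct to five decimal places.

0.14880

X ~ Binomial(n=13, p=0.126).
P(X=3) = C(13,3) · p^3 · (1−p)^10
= 286 · 0.0020004 · 0.26008 = 0.1487963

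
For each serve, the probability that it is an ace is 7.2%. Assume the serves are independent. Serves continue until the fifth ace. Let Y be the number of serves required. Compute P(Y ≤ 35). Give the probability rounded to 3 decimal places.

Finishing within 35 serves ⇔ at least 5 successes in the first 35. With X ~ Binomial(35, 0.072), P(Y ≤ 35) = 1 − P(X ≤ 4).
  k=0: C(35,0)·0.072^0·0.928^35 = 0.07314
  k=1: C(35,1)·0.072^1·0.928^34 = 0.19862
  k=2: C(35,2)·0.072^2·0.928^33 = 0.26198
  k=3: C(35,3)·0.072^3·0.928^32 = 0.22358
  k=4: C(35,4)·0.072^4·0.928^31 = 0.13878
1 − 0.89611 = 0.10389

0.104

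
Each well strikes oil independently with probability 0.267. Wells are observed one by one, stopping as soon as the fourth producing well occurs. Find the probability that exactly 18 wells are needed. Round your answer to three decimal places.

Y = trial on which the fourth success occurs; negative binomial, r=4, p=0.267.
P(Y=18) = C(17,3) · p^4 · (1−p)^14
= 680 · 0.0050821 · 0.012926 = 0.04467

0.045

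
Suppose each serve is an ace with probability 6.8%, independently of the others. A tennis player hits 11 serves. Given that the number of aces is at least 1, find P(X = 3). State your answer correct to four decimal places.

X ~ Binomial(11, 0.068). Want P(X=3 | X≥1) = P(X=3) / P(X≥1).
P(X=3) = C(11,3)·0.068^3·0.932^8 = 0.029535
P(X≥1) = 1 − 0.460866 = 0.539134
Ratio = 0.029535 / 0.539134 = 0.054782

0.0548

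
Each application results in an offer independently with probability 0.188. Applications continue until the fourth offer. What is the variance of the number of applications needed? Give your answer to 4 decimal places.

Y = total applications until the fourth success; negative binomial with r=4, p=0.188.
Var(Y) = r(1−p)/p² = 4·0.812 / 0.188² = 91.896786

91.8968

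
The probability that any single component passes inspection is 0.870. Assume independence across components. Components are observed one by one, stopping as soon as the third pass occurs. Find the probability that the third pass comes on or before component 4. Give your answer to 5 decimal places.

0.91532

Finishing within 4 components ⇔ at least 3 successes in the first 4. With X ~ Binomial(4, 0.87), P(Y ≤ 4) = 1 − P(X ≤ 2).
  k=0: C(4,0)·0.87^0·0.13^4 = 0.0002856
  k=1: C(4,1)·0.87^1·0.13^3 = 0.0076456
  k=2: C(4,2)·0.87^2·0.13^2 = 0.0767497
1 − 0.0846808 = 0.9153192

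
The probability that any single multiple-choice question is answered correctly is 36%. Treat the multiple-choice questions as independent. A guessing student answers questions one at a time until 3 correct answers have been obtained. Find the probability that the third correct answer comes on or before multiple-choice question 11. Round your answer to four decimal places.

0.8186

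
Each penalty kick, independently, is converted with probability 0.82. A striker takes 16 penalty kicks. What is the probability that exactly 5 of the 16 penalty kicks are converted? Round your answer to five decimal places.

X ~ Binomial(n=16, p=0.82).
P(X=5) = C(16,5) · p^5 · (1−p)^11
= 4368 · 0.37074 · 6.4268e-09 = 0.0000104

0.00001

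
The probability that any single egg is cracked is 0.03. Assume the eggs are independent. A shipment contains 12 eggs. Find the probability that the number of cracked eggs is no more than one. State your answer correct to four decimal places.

0.9514

X ~ Binomial(12, 0.03); P(X ≤ 1) = Σ C(12,k) p^k (1−p)^(12−k) over k:
  k=0: C(12,0)·0.03^0·0.97^12 = 0.693842
  k=1: C(12,1)·0.03^1·0.97^11 = 0.257509
Total = 0.951351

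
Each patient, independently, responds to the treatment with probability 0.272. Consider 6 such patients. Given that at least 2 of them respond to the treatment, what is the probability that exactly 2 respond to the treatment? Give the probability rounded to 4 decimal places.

X ~ Binomial(6, 0.272). Want P(X=2 | X≥2) = P(X=2) / P(X≥2).
P(X=2) = C(6,2)·0.272^2·0.728^4 = 0.311713
P(X≥2) = 1 − 0.148864 − 0.333716 = 0.517420
Ratio = 0.311713 / 0.517420 = 0.602436

0.6024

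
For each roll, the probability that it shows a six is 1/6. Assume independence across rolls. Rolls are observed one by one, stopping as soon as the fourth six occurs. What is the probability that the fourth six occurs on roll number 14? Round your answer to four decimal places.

0.0356

Y = trial on which the fourth success occurs; negative binomial, r=4, p=0.166667.
P(Y=14) = C(13,3) · p^4 · (1−p)^10
= 286 · 0.0007716 · 0.16151 = 0.035641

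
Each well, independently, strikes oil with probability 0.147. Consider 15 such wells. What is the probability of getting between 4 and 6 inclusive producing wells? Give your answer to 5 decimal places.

X ~ Binomial(15, 0.147); P(4 ≤ X ≤ 6) = Σ C(15,k) p^k (1−p)^(15−k) over k:
  k=4: C(15,4)·0.147^4·0.853^11 = 0.1108770
  k=5: C(15,5)·0.147^5·0.853^10 = 0.0420371
  k=6: C(15,6)·0.147^6·0.853^9 = 0.0120739
Total = 0.1649880

0.16499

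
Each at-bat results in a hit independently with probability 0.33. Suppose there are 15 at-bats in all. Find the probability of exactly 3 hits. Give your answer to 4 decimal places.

X ~ Binomial(n=15, p=0.33).
P(X=3) = C(15,3) · p^3 · (1−p)^12
= 455 · 0.035937 · 0.0081827 = 0.133798

0.1338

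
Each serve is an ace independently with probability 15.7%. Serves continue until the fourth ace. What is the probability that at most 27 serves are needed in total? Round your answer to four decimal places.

0.6313

Finishing within 27 serves ⇔ at least 4 successes in the first 27. With X ~ Binomial(27, 0.157), P(Y ≤ 27) = 1 − P(X ≤ 3).
  k=0: C(27,0)·0.157^0·0.843^27 = 0.009939
  k=1: C(27,1)·0.157^1·0.843^26 = 0.049978
  k=2: C(27,2)·0.157^2·0.843^25 = 0.121003
  k=3: C(27,3)·0.157^3·0.843^24 = 0.187796
1 − 0.368716 = 0.631284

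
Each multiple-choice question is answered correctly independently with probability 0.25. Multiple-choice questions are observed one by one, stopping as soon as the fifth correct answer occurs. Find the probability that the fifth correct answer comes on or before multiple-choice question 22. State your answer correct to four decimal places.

Finishing within 22 multiple-choice questions ⇔ at least 5 successes in the first 22. With X ~ Binomial(22, 0.25), P(Y ≤ 22) = 1 − P(X ≤ 4).
  k=0: C(22,0)·0.25^0·0.75^22 = 0.001784
  k=1: C(22,1)·0.25^1·0.75^21 = 0.013081
  k=2: C(22,2)·0.25^2·0.75^20 = 0.045784
  k=3: C(22,3)·0.25^3·0.75^19 = 0.101743
  k=4: C(22,4)·0.25^4·0.75^18 = 0.161093
1 − 0.323486 = 0.676514

0.6765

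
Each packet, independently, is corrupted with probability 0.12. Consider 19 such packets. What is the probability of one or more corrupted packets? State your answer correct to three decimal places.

P(at least one) = 1 − P(none) = 1 − (1 − 0.12)^19
= 1 − 0.08814 = 0.91186

0.912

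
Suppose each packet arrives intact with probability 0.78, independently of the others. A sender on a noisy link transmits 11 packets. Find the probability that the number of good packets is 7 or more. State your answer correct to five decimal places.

0.92774

X ~ Binomial(11, 0.78); P(X ≥ 7) = Σ C(11,k) p^k (1−p)^(11−k) over k:
  k=7: C(11,7)·0.78^7·0.22^4 = 0.1357897
  k=8: C(11,8)·0.78^8·0.22^3 = 0.2407181
  k=9: C(11,9)·0.78^9·0.22^2 = 0.2844851
  k=10: C(11,10)·0.78^10·0.22^1 = 0.2017258
  k=11: C(11,11)·0.78^11·0.22^0 = 0.0650191
Total = 0.9277377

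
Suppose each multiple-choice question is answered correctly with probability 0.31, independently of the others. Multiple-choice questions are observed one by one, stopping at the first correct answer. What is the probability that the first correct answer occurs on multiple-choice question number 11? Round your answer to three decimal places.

0.008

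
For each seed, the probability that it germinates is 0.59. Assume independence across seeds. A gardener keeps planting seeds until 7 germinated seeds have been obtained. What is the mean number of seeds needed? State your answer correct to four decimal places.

Y = total seeds until the seventh success; negative binomial with r=7, p=0.59.
E[Y] = r / p = 7 / 0.59 = 11.864407

11.8644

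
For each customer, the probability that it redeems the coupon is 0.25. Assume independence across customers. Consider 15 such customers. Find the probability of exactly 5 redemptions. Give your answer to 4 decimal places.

X ~ Binomial(n=15, p=0.25).
P(X=5) = C(15,5) · p^5 · (1−p)^10
= 3003 · 0.00097656 · 0.056314 = 0.165146

0.1651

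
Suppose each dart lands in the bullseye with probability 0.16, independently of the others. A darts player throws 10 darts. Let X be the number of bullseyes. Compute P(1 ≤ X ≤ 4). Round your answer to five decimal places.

X ~ Binomial(10, 0.16); P(1 ≤ X ≤ 4) = Σ C(10,k) p^k (1−p)^(10−k) over k:
  k=1: C(10,1)·0.16^1·0.84^9 = 0.3331452
  k=2: C(10,2)·0.16^2·0.84^8 = 0.2855530
  k=3: C(10,3)·0.16^3·0.84^7 = 0.1450428
  k=4: C(10,4)·0.16^4·0.84^6 = 0.0483476
Total = 0.8120886

0.81209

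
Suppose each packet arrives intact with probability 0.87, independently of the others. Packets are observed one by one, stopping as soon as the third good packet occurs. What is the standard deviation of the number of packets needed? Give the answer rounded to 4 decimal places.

0.7178

Y = total packets until the third success; negative binomial with r=3, p=0.87.
SD(Y) = √[r(1−p)/p²] = √(0.515260) = 0.717816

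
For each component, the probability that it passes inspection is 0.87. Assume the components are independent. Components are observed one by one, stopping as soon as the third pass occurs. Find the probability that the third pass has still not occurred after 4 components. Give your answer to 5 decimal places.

0.08468

Needing more than 4 components ⇔ fewer than 3 successes in the first 4. With X ~ Binomial(4, 0.87), P(Y > 4) = P(X ≤ 2).
  k=0: C(4,0)·0.87^0·0.13^4 = 0.0002856
  k=1: C(4,1)·0.87^1·0.13^3 = 0.0076456
  k=2: C(4,2)·0.87^2·0.13^2 = 0.0767497
P(X ≤ 2) = 0.0846808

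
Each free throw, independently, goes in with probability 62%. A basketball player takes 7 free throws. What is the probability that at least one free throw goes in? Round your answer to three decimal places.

0.999

P(at least one) = 1 − P(none) = 1 − (1 − 0.62)^7
= 1 − 0.00114 = 0.99886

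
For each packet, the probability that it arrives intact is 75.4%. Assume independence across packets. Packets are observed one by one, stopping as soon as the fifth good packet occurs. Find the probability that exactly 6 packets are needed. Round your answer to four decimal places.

0.2998

Y = trial on which the fifth success occurs; negative binomial, r=5, p=0.754.
P(Y=6) = C(5,4) · p^5 · (1−p)^1
= 5 · 0.2437 · 0.246 = 0.299752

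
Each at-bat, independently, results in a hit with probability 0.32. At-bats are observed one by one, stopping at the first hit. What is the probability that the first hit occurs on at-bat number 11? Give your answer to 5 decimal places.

Geometric (trials to first success), p = 0.32.
P(Y = 11) = (1−p)^10 · p = 0.021139 · 0.32 = 0.0067646

0.00676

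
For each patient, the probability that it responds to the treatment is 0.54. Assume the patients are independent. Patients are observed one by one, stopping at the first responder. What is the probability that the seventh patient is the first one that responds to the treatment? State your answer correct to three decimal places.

Geometric (trials to first success), p = 0.54.
P(Y = 7) = (1−p)^6 · p = 0.0094743 · 0.54 = 0.00512

0.005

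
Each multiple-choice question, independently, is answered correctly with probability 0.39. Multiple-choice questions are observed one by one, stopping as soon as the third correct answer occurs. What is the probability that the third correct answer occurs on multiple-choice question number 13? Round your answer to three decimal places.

Y = trial on which the third success occurs; negative binomial, r=3, p=0.39.
P(Y=13) = C(12,2) · p^3 · (1−p)^10
= 66 · 0.059319 · 0.0071334 = 0.02793

0.028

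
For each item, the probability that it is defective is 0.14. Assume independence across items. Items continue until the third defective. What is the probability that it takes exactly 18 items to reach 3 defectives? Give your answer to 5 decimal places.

0.03885

Y = trial on which the third success occurs; negative binomial, r=3, p=0.14.
P(Y=18) = C(17,2) · p^3 · (1−p)^15
= 136 · 0.002744 · 0.10411 = 0.0388508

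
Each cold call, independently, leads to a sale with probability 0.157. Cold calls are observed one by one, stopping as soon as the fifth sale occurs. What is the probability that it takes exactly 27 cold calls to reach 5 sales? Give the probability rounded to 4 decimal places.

0.0333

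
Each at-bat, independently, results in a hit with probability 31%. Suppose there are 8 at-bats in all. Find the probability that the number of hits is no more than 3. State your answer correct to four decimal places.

0.7874

X ~ Binomial(8, 0.31); P(X ≤ 3) = Σ C(8,k) p^k (1−p)^(8−k) over k:
  k=0: C(8,0)·0.31^0·0.69^8 = 0.051380
  k=1: C(8,1)·0.31^1·0.69^7 = 0.184670
  k=2: C(8,2)·0.31^2·0.69^6 = 0.290386
  k=3: C(8,3)·0.31^3·0.69^5 = 0.260927
Total = 0.787362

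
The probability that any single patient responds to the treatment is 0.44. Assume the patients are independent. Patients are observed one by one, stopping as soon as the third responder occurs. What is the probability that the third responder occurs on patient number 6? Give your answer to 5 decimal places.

0.14960

Y = trial on which the third success occurs; negative binomial, r=3, p=0.44.
P(Y=6) = C(5,2) · p^3 · (1−p)^3
= 10 · 0.085184 · 0.17562 = 0.1495967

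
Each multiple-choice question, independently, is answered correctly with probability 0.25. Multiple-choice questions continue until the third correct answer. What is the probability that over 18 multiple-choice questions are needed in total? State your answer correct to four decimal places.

0.1353

Needing more than 18 multiple-choice questions ⇔ fewer than 3 successes in the first 18. With X ~ Binomial(18, 0.25), P(Y > 18) = P(X ≤ 2).
  k=0: C(18,0)·0.25^0·0.75^18 = 0.005638
  k=1: C(18,1)·0.25^1·0.75^17 = 0.033826
  k=2: C(18,2)·0.25^2·0.75^16 = 0.095841
P(X ≤ 2) = 0.135305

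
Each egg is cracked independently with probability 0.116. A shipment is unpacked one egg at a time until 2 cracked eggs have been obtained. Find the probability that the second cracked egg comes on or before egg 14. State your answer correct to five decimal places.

Finishing within 14 eggs ⇔ at least 2 successes in the first 14. With X ~ Binomial(14, 0.116), P(Y ≤ 14) = 1 − P(X ≤ 1).
  k=0: C(14,0)·0.116^0·0.884^14 = 0.1779638
  k=1: C(14,1)·0.116^1·0.884^13 = 0.3269381
1 − 0.5049019 = 0.4950981

0.49510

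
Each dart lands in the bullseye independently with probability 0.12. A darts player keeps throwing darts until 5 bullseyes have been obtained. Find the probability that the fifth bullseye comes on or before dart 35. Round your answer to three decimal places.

Finishing within 35 darts ⇔ at least 5 successes in the first 35. With X ~ Binomial(35, 0.12), P(Y ≤ 35) = 1 − P(X ≤ 4).
  k=0: C(35,0)·0.12^0·0.88^35 = 0.01140
  k=1: C(35,1)·0.12^1·0.88^34 = 0.05441
  k=2: C(35,2)·0.12^2·0.88^33 = 0.12613
  k=3: C(35,3)·0.12^3·0.88^32 = 0.18919
  k=4: C(35,4)·0.12^4·0.88^31 = 0.20639
1 − 0.58751 = 0.41249

0.412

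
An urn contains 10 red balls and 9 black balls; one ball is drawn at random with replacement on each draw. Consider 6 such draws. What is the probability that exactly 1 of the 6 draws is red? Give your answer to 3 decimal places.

X ~ Binomial(n=6, p=0.526316).
P(X=1) = C(6,1) · p^1 · (1−p)^5
= 6 · 0.52632 · 0.023848 = 0.07531

0.075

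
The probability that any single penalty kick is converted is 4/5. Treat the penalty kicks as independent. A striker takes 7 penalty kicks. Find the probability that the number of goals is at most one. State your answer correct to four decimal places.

0.0004

X ~ Binomial(7, 0.80); P(X ≤ 1) = Σ C(7,k) p^k (1−p)^(7−k) over k:
  k=0: C(7,0)·0.80^0·0.20^7 = 0.000013
  k=1: C(7,1)·0.80^1·0.20^6 = 0.000358
Total = 0.000371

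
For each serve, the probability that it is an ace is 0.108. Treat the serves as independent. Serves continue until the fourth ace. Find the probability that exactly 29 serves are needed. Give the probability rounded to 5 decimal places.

Y = trial on which the fourth success occurs; negative binomial, r=4, p=0.108.
P(Y=29) = C(28,3) · p^4 · (1−p)^25
= 3276 · 0.00013605 · 0.057428 = 0.0255953

0.02560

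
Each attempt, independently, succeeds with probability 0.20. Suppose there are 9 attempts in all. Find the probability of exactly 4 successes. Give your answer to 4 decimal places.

0.0661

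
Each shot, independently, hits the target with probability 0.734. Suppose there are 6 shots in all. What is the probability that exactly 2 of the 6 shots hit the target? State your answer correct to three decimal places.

0.040

X ~ Binomial(n=6, p=0.734).
P(X=2) = C(6,2) · p^2 · (1−p)^4
= 15 · 0.53876 · 0.0050064 = 0.04046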